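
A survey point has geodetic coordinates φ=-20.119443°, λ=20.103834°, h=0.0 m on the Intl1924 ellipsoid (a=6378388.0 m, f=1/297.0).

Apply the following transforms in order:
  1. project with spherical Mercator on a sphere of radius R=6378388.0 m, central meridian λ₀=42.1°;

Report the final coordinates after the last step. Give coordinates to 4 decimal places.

start: φ=-20.119443°, λ=20.103834°, h=0.000 m
→ merc (R=6378388.0, λ₀=42.1°): E=-2448698.3588, N=-2287275.9791

E=-2448698.3588 m, N=-2287275.9791 m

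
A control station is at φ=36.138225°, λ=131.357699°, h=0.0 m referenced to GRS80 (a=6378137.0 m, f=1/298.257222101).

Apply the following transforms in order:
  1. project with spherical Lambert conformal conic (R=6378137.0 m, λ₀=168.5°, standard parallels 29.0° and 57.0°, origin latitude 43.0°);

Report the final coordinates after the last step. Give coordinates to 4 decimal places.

E=-3158123.0931 m, N=-25902.9727 m

start: φ=36.138225°, λ=131.357699°, h=0.000 m
→ lcc (R=6378137.0, λ₀=168.5°): E=-3158123.0931, N=-25902.9727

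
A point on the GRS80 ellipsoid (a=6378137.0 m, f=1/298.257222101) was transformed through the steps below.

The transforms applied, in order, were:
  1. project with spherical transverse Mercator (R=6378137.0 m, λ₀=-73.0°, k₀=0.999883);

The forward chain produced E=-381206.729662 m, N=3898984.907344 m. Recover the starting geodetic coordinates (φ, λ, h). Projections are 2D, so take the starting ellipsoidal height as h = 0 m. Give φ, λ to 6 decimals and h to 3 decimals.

φ=34.957663°, λ=-77.177526°, h=0.000 m

start: E=-381206.7297, N=3898984.9073 m
→ tm⁻¹: φ=34.95766300°, λ=-77.17752600°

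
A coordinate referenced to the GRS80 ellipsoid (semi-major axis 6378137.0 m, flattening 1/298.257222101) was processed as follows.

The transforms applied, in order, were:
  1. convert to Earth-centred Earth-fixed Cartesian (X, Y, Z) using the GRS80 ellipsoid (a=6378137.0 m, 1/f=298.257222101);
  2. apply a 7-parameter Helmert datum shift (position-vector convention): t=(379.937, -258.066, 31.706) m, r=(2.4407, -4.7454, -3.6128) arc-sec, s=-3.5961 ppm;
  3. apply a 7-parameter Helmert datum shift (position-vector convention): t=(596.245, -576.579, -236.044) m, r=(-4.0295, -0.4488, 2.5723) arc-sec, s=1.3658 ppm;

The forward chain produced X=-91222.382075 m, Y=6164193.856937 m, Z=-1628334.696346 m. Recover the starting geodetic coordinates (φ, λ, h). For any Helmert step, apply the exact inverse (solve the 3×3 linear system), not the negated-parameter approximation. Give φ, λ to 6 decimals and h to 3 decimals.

start: X=-91222.3821, Y=6164193.8569, Z=-1628334.6963 m
→ Helmert⁻¹: X=-91745.1636, Y=6164794.9637, Z=-1627975.7963
→ Helmert⁻¹: X=-92270.8712, Y=6165054.3189, Z=-1628084.1841
→ geod (Bowring, a=6378137.000): φ=-14.88679300°, λ=90.85746800°, h=336.9500 m

φ=-14.886793°, λ=90.857468°, h=336.950 m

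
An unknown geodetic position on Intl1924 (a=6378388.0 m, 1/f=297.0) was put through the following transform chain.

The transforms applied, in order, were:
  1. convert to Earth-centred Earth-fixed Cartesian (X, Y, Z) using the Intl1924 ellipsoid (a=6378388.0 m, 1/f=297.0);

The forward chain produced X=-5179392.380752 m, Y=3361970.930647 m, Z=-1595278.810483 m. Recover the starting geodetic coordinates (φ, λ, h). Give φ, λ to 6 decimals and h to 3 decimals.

φ=-14.579519°, λ=147.012185°, h=568.915 m

start: X=-5179392.3808, Y=3361970.9306, Z=-1595278.8105 m
→ geod (Bowring, a=6378388.000): φ=-14.57951900°, λ=147.01218500°, h=568.9150 m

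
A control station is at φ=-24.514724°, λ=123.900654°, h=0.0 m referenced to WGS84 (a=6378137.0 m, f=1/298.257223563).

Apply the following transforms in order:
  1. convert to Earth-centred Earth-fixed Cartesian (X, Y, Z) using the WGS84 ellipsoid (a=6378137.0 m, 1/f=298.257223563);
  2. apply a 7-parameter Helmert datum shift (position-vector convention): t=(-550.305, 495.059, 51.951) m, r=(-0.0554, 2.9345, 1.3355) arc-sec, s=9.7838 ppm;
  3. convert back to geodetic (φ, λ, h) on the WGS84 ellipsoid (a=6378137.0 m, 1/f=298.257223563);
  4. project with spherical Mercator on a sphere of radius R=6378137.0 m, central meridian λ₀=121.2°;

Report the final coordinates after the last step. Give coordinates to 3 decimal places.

start: φ=-24.514724°, λ=123.900654°, h=0.000 m
→ ECEF (a=6378137.000, f=1/298.257223563): X=-3238615.8317, Y=4819449.9699, Z=-2630261.4659
→ Helmert 7p (PV): X=-3239266.4481, Y=4819970.5057, Z=-2630190.4675
→ geod (Bowring, a=6378137.000): φ=-24.51116337°, λ=123.90311742°, h=693.8307 m
→ merc (R=6378137.0, λ₀=121.2°): E=300909.6545, N=-2815820.4556

E=300909.654 m, N=-2815820.456 m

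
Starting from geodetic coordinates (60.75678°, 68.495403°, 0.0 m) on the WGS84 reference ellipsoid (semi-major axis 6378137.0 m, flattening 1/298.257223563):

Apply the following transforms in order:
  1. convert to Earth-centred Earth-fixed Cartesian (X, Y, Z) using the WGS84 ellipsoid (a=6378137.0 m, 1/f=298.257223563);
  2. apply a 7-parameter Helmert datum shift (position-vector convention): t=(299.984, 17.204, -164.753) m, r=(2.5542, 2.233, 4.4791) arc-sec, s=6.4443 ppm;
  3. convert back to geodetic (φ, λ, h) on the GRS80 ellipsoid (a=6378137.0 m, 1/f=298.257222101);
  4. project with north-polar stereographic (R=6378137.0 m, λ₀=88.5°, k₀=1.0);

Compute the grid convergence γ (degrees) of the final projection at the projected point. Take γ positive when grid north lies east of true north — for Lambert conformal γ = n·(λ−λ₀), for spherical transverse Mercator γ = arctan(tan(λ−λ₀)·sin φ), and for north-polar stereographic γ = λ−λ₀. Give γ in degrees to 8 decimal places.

start: φ=60.756780°, λ=68.495403°, h=0.000 m
→ ECEF (a=6378137.000, f=1/298.257223563): X=1145111.7394, Y=2906351.6582, Z=5542153.3689
→ Helmert 7p (PV): X=1145415.9893, Y=2906343.8287, Z=5542047.9242
→ geod (Bowring, a=6378137.000): φ=60.75550125°, λ=68.49015855°, h=-41.0720 m
→ into stereo (λ₀=88.5°): φ=60.75550125°, λ−λ₀=-20.00984145°
convergence γ = -20.00984145°

-20.00984145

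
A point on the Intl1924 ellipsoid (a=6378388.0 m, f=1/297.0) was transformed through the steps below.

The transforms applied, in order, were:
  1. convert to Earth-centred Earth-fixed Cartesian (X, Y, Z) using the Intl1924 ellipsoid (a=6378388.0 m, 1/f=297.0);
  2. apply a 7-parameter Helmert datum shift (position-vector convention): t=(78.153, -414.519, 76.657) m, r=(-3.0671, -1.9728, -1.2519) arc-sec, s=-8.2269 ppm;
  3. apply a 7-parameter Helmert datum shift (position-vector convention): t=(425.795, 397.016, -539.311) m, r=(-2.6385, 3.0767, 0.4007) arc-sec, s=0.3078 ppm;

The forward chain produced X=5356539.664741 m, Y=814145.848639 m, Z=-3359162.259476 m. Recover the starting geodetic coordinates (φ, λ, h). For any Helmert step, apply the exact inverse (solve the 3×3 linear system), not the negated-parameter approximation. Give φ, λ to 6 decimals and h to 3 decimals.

φ=-31.970214°, λ=8.644462°, h=1879.562 m

start: X=5356539.6647, Y=814145.8486, Z=-3359162.2595 m
→ Helmert⁻¹: X=5356163.8988, Y=813781.1387, Z=-3358531.6110
→ Helmert⁻¹: X=5356092.7442, Y=814284.8068, Z=-3358675.0188
→ geod (Bowring, a=6378388.000): φ=-31.97021400°, λ=8.64446200°, h=1879.5620 m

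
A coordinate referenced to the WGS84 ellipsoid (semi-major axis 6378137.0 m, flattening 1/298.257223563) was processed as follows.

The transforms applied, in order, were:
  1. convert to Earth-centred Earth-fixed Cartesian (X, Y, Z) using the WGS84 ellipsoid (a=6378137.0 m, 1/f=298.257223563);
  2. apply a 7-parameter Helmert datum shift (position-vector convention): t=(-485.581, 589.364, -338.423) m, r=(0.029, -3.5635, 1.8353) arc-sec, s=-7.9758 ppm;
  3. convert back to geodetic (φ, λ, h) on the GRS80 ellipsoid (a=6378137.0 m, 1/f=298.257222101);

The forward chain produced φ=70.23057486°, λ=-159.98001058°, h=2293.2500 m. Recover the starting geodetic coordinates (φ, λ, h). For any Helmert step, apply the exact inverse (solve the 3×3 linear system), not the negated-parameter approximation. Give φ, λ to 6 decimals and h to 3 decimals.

φ=70.234672°, λ=-159.960543°, h=2576.667 m

start: φ=70.230575°, λ=-159.980011°, h=2293.250 m
→ ECEF (a=6378137.000, f=1/298.257222101): X=-2033718.7432, Y=-741016.7098, Z=5981947.4686
→ Helmert⁻¹: X=-2033152.6241, Y=-741593.0571, Z=5982368.8352
→ geod (Bowring, a=6378137.000): φ=70.23467200°, λ=-159.96054300°, h=2576.6670 m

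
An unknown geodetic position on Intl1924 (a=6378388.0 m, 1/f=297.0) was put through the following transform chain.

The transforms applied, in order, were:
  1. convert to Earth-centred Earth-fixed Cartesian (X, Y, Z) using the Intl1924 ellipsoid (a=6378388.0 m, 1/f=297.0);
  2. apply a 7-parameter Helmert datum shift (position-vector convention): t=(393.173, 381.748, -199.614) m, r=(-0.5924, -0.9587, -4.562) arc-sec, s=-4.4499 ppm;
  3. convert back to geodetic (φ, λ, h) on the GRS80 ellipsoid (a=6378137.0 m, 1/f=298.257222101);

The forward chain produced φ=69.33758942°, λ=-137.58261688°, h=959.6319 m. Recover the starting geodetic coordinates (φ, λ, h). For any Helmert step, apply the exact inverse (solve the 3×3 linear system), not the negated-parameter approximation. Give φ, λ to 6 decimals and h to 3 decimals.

start: φ=69.337589°, λ=-137.582617°, h=959.632 m
→ ECEF (a=6378137.000, f=1/298.257222101): X=-1666644.6862, Y=-1522783.2423, Z=5946262.7891
→ Helmert⁻¹: X=-1666983.9492, Y=-1523225.7159, Z=5946492.2376
→ geod (Bowring, a=6378388.000): φ=69.33425400°, λ=-137.58013500°, h=1196.9840 m

φ=69.334254°, λ=-137.580135°, h=1196.984 m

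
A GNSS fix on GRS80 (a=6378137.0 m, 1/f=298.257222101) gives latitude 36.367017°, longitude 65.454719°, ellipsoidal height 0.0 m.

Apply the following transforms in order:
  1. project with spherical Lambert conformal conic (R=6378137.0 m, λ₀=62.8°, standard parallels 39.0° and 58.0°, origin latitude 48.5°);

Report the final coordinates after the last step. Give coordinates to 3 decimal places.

E=239874.269 m, N=-1338109.429 m

start: φ=36.367017°, λ=65.454719°, h=0.000 m
→ lcc (R=6378137.0, λ₀=62.8°): E=239874.2690, N=-1338109.4291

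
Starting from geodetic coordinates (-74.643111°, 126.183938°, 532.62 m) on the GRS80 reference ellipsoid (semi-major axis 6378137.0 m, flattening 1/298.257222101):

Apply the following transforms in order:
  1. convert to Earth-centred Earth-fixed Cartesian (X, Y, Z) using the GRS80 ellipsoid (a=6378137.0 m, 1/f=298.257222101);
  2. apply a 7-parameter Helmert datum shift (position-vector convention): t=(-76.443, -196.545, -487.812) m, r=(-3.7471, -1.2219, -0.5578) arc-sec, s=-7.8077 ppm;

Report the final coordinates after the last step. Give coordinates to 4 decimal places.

X=-1000455.5236 m, Y=1367398.4851 m, Z=-6129320.2596 m

start: φ=-74.643111°, λ=126.183938°, h=532.620 m
→ ECEF (a=6378137.000, f=1/298.257222101): X=-1000426.8969, Y=1367714.3420, Z=-6128849.5271
→ Helmert 7p (PV): X=-1000455.5236, Y=1367398.4851, Z=-6129320.2596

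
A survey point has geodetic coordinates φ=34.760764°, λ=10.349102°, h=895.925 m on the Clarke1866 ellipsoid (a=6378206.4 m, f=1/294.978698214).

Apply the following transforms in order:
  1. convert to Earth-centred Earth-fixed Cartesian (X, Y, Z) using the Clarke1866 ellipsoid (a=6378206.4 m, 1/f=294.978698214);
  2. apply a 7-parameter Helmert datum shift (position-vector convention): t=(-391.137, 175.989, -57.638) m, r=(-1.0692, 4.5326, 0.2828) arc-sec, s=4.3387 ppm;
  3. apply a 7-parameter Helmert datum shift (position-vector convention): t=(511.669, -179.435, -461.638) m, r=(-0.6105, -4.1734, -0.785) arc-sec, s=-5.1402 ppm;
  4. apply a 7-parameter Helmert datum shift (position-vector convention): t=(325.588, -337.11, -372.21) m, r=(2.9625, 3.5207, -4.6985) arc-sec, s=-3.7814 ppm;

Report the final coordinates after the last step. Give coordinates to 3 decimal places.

X=5161622.885 m, Y=942004.723 m, Z=3615418.736 m

start: φ=34.760764°, λ=10.349102°, h=895.925 m
→ ECEF (a=6378206.400, f=1/294.978698214): X=5161108.6316, Y=942502.2155, Z=3616418.0222
→ Helmert 7p (PV): X=5160818.0648, Y=942708.1162, Z=3616257.7750
→ Helmert 7p (PV): X=5161233.6258, Y=942514.8979, Z=3615879.1779
→ Helmert 7p (PV): X=5161622.8851, Y=942004.7235, Z=3615418.7358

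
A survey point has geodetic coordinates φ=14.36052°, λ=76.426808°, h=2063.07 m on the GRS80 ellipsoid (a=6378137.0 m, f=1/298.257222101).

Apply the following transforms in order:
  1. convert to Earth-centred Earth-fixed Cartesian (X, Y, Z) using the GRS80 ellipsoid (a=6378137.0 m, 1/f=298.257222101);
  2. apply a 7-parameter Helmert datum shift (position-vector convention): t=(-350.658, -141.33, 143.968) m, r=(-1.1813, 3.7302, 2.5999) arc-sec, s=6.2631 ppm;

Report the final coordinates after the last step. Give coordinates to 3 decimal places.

X=1450476.007 m, Y=6009381.512 m, Z=1572259.483 m

start: φ=14.360520°, λ=76.426808°, h=2063.070 m
→ ECEF (a=6378137.000, f=1/298.257222101): X=1450864.8938, Y=6009457.9127, Z=1572166.3236
→ Helmert 7p (PV): X=1450476.0071, Y=6009381.5124, Z=1572259.4829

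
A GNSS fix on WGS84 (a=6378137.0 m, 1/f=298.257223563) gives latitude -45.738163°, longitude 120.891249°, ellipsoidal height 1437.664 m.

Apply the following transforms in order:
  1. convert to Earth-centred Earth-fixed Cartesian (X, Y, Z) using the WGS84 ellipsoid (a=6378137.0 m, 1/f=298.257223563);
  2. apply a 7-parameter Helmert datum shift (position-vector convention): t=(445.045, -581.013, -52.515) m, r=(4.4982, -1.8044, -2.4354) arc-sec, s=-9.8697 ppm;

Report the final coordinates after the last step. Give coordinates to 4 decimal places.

X=-2289365.7310 m, Y=3827008.6400 m, Z=-4545957.0370 m

start: φ=-45.738163°, λ=120.891249°, h=1437.664 m
→ ECEF (a=6378137.000, f=1/298.257223563): X=-2289918.3363, Y=3827501.2542, Z=-4546012.8267
→ Helmert 7p (PV): X=-2289365.7310, Y=3827008.6400, Z=-4545957.0370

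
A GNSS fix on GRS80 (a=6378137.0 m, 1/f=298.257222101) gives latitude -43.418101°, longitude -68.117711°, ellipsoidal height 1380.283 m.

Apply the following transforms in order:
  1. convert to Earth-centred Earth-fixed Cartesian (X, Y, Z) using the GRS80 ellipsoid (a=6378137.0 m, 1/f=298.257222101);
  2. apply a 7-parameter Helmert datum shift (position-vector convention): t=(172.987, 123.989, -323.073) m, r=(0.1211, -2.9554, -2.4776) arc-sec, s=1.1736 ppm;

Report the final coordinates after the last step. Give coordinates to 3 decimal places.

start: φ=-43.418101°, λ=-68.117711°, h=1380.283 m
→ ECEF (a=6378137.000, f=1/298.257222101): X=1729762.3895, Y=-4306765.4815, Z=-4362305.7165
→ Helmert 7p (PV): X=1729948.1787, Y=-4306664.7632, Z=-4362611.6532

X=1729948.179 m, Y=-4306664.763 m, Z=-4362611.653 m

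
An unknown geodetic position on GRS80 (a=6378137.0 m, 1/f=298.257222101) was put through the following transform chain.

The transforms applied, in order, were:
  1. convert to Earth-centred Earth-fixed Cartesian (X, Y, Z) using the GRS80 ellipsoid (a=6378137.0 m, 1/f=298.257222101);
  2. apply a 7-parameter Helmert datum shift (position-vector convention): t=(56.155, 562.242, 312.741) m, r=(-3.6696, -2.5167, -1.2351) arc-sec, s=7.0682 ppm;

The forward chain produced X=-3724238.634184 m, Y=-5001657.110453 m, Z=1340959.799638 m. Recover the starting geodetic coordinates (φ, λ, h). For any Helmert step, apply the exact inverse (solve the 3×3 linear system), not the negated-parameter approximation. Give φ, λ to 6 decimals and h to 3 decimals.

φ=12.211223°, λ=-126.668139°, h=1630.904 m

start: X=-3724238.6342, Y=-5001657.1105, Z=1340959.7996 m
→ Helmert⁻¹: X=-3724222.1553, Y=-5002230.1465, Z=1340594.0298
→ geod (Bowring, a=6378137.000): φ=12.21122300°, λ=-126.66813900°, h=1630.9040 m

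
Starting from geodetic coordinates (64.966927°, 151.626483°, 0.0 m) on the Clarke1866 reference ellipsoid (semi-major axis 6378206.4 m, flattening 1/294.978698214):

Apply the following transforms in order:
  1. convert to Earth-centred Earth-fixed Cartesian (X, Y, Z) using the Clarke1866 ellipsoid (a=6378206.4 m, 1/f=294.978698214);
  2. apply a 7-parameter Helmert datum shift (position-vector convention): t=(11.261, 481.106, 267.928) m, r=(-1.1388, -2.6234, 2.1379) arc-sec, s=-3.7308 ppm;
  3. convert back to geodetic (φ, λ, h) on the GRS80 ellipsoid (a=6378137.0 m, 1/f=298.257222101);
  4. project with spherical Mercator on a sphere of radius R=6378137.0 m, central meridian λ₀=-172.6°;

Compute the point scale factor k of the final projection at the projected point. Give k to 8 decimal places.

2.36299498

start: φ=64.966927°, λ=151.626483°, h=0.000 m
→ ECEF (a=6378206.400, f=1/294.978698214): X=-2381286.7990, Y=1286134.8716, Z=5755959.1784
→ Helmert 7p (PV): X=-2381353.1919, Y=1286618.2766, Z=5756168.2448
→ geod (Bowring, a=6378137.000): φ=64.96373889°, λ=151.61814738°, h=185.5756 m
→ into merc (λ₀=-172.6°): φ=64.96373889°, λ−λ₀=-35.78185262°
scale k = 2.36299498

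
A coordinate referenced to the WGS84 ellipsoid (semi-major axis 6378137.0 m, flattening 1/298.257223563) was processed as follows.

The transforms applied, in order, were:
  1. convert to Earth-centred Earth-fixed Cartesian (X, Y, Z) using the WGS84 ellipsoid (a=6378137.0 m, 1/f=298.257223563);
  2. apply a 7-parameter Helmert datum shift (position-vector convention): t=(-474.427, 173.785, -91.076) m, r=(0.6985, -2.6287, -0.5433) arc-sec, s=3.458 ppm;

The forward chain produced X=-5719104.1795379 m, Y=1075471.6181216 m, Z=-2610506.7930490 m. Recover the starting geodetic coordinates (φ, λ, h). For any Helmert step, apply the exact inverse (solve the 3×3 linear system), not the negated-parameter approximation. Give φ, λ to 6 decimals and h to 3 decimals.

φ=-24.304956°, λ=169.351078°, h=2997.764 m

start: X=-5719104.1795, Y=1075471.6181, Z=-2610506.7930 m
→ Helmert⁻¹: X=-5718646.0768, Y=1075270.2122, Z=-2610337.4515
→ geod (Bowring, a=6378137.000): φ=-24.30495600°, λ=169.35107800°, h=2997.7640 m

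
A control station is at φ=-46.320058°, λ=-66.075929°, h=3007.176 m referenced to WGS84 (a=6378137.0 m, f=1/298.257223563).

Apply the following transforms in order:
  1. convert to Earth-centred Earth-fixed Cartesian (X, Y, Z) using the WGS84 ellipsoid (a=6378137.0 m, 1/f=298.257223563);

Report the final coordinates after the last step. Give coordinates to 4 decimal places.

start: φ=-46.320058°, λ=-66.075929°, h=3007.176 m
→ ECEF (a=6378137.000, f=1/298.257223563): X=1790289.0399, Y=-4035438.9127, Z=-4592063.8269

X=1790289.0399 m, Y=-4035438.9127 m, Z=-4592063.8269 m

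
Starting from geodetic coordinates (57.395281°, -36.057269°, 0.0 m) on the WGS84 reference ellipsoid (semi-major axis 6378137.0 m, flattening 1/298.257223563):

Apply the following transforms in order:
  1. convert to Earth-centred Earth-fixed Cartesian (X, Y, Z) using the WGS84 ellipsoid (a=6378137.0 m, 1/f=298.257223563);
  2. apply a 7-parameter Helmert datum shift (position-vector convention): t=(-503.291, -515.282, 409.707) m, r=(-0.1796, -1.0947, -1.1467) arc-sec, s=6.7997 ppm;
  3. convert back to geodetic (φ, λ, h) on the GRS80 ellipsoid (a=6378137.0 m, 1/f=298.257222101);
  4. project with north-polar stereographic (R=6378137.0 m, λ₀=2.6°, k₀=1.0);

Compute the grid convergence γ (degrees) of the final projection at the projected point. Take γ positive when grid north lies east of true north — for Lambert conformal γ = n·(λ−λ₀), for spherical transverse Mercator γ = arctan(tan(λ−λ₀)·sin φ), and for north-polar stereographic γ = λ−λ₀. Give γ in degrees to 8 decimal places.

-38.66965829

start: φ=57.395281°, λ=-36.057269°, h=0.000 m
→ ECEF (a=6378137.000, f=1/298.257223563): X=2785029.4290, Y=-2027698.5717, Z=5349747.4834
→ Helmert 7p (PV): X=2784505.4099, Y=-2028238.4664, Z=5350210.1136
→ geod (Bowring, a=6378137.000): φ=57.39831934°, λ=-36.06965829°, h=332.7376 m
→ into stereo (λ₀=2.6°): φ=57.39831934°, λ−λ₀=-38.66965829°
convergence γ = -38.66965829°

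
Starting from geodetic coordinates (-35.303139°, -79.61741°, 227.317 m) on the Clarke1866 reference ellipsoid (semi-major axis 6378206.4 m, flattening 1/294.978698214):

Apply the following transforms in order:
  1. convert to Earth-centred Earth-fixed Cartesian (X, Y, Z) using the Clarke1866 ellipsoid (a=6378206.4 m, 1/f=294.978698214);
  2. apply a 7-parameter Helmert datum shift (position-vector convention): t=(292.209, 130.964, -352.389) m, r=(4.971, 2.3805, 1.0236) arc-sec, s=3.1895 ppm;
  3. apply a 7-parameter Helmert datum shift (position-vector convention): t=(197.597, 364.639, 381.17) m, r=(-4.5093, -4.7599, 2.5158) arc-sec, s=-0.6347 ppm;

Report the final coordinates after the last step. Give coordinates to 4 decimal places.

start: φ=-35.303139°, λ=-79.617410°, h=227.317 m
→ ECEF (a=6378206.400, f=1/294.978698214): X=939194.6650, Y=-5126041.4146, Z=-3665307.5822
→ Helmert 7p (PV): X=939473.0065, Y=-5125833.8048, Z=-3665806.0395
→ Helmert 7p (PV): X=939817.1211, Y=-5125534.5944, Z=-3665288.8035

X=939817.1211 m, Y=-5125534.5944 m, Z=-3665288.8035 m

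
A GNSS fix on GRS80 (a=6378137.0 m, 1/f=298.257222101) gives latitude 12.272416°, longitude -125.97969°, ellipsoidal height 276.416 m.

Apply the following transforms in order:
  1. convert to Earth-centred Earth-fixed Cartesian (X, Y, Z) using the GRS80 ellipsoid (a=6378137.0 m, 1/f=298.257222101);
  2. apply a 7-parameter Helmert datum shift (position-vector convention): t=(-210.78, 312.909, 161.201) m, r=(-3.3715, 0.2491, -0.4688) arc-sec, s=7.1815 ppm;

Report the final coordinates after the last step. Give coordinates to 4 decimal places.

start: φ=12.272416°, λ=-125.979690°, h=276.416 m
→ ECEF (a=6378137.000, f=1/298.257222101): X=-3662228.3794, Y=-5044384.2329, Z=1346923.3221
→ Helmert 7p (PV): X=-3662475.2981, Y=-5044077.2102, Z=1347181.0723

X=-3662475.2981 m, Y=-5044077.2102 m, Z=1347181.0723 m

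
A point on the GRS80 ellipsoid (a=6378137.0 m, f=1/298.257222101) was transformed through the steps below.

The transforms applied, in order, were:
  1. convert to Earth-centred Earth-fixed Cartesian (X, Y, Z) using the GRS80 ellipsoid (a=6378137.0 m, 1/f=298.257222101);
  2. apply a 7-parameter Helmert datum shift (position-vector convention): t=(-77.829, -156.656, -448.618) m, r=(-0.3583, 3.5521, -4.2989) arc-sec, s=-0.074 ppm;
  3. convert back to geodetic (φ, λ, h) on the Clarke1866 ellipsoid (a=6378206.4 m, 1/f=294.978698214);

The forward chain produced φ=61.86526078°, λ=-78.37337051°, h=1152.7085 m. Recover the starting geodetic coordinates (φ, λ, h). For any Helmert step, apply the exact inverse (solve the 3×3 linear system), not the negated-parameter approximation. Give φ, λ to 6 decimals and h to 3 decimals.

φ=61.866571°, λ=-78.371961°, h=1368.391 m

start: φ=61.865261°, λ=-78.373371°, h=1152.709 m
→ ECEF (a=6378206.400, f=1/294.978698214): X=607846.6806, Y=-2954226.6759, Z=5602271.2900
→ Helmert⁻¹: X=607889.6373, Y=-2954067.3015, Z=5602725.6597
→ geod (Bowring, a=6378137.000): φ=61.86657100°, λ=-78.37196100°, h=1368.3910 m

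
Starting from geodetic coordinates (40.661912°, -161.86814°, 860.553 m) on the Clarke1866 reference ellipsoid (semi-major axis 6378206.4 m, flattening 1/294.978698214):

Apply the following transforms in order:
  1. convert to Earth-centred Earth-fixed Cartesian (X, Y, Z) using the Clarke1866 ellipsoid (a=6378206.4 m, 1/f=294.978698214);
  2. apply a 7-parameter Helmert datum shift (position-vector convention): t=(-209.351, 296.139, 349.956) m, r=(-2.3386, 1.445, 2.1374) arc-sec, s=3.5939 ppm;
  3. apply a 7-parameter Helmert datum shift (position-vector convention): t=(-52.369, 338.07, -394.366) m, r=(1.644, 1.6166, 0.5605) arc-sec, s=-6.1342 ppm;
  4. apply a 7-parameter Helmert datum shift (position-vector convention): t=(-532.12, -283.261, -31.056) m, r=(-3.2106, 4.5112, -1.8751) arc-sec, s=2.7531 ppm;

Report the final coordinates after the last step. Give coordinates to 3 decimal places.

X=-4605923.341 m, Y=-1507663.981 m, Z=4134500.190 m

start: φ=40.661912°, λ=-161.868140°, h=860.553 m
→ ECEF (a=6378206.400, f=1/294.978698214): X=-4605286.3352, Y=-1508074.5119, Z=4134377.1492
→ Helmert 7p (PV): X=-4605467.6461, Y=-1507784.6396, Z=4134791.3248
→ Helmert 7p (PV): X=-4605455.2608, Y=-1507482.7908, Z=4134395.6728
→ Helmert 7p (PV): X=-4605923.3410, Y=-1507663.9811, Z=4134500.1897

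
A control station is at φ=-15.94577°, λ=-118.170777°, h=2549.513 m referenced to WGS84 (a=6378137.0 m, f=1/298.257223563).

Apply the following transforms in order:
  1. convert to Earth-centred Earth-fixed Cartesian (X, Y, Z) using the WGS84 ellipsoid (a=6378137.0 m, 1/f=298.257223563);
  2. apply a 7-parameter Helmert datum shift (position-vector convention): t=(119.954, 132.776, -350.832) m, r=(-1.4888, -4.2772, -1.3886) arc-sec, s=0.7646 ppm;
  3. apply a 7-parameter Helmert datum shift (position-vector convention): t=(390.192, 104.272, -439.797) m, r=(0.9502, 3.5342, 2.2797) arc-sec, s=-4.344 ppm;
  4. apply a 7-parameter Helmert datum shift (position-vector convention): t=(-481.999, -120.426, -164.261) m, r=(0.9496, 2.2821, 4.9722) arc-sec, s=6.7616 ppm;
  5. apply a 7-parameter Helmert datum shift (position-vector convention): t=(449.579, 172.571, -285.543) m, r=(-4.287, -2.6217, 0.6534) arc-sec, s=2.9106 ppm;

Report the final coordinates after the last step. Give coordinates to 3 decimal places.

start: φ=-15.945770°, λ=-118.170777°, h=2549.513 m
→ ECEF (a=6378137.000, f=1/298.257223563): X=-2897153.5398, Y=-5409792.0564, Z=-1741659.1063
→ Helmert 7p (PV): X=-2897036.1045, Y=-5409656.4839, Z=-1742032.2993
→ Helmert 7p (PV): X=-2896603.3872, Y=-5409552.7061, Z=-1742439.8110
→ Helmert 7p (PV): X=-2896993.8472, Y=-5409771.5132, Z=-1742608.7103
→ Helmert 7p (PV): X=-2896513.4140, Y=-5409660.0833, Z=-1742823.7104

X=-2896513.414 m, Y=-5409660.083 m, Z=-1742823.710 m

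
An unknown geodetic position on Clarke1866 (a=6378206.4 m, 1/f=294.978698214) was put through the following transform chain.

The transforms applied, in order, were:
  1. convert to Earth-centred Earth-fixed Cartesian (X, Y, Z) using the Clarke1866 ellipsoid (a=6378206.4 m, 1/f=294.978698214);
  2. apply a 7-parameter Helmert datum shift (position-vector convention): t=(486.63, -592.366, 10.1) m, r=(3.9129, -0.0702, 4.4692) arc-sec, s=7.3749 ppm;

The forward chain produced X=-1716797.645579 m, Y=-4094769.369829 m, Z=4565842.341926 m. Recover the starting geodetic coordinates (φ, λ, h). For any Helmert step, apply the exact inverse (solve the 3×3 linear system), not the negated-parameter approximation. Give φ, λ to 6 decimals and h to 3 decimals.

start: X=-1716797.6456, Y=-4094769.3698, Z=4565842.3419 m
→ Helmert⁻¹: X=-1717358.7633, Y=-4094022.9835, Z=4565876.8188
→ geod (Bowring, a=6378206.400): φ=45.99757300°, λ=-112.75705100°, h=1418.5150 m

φ=45.997573°, λ=-112.757051°, h=1418.515 m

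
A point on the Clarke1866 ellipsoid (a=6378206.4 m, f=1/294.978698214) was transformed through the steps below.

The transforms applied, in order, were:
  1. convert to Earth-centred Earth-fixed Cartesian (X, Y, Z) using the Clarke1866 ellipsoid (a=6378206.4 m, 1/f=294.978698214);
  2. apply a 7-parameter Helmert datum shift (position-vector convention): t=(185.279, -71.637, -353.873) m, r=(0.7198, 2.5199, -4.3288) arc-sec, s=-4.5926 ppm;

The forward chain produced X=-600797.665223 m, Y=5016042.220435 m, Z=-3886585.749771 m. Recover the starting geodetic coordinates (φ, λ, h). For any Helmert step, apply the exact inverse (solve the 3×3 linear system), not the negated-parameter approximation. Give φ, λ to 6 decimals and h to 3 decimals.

start: X=-600797.6652, Y=5016042.2204, Z=-3886585.7498 m
→ Helmert⁻¹: X=-601043.4976, Y=5016110.7188, Z=-3886274.5723
→ geod (Bowring, a=6378206.400): φ=-37.75761000°, λ=96.83275400°, h=3691.0270 m

φ=-37.757610°, λ=96.832754°, h=3691.027 m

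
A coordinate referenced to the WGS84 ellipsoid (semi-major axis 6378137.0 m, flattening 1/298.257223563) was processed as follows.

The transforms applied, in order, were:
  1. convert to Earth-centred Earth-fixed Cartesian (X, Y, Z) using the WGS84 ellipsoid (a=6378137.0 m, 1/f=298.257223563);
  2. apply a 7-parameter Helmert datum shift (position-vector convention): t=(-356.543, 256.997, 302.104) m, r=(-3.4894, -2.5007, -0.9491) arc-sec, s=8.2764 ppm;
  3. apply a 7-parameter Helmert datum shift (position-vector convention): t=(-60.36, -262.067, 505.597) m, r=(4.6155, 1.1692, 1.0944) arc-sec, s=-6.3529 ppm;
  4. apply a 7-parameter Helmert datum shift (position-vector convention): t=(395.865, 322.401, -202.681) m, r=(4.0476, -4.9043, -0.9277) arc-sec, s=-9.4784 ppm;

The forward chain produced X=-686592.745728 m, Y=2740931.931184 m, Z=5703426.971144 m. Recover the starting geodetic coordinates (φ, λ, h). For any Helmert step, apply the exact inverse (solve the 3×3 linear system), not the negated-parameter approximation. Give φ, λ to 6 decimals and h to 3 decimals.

start: X=-686592.7457, Y=2740931.9312, Z=5703426.9711 m
→ Helmert⁻¹: X=-686871.8352, Y=2740744.3422, Z=5703646.2630
→ Helmert⁻¹: X=-686833.6222, Y=2741155.0830, Z=5703111.6668
→ Helmert⁻¹: X=-686414.8695, Y=2740775.7679, Z=5702817.0523
→ geod (Bowring, a=6378137.000): φ=63.79688500°, λ=104.06026300°, h=3414.8750 m

φ=63.796885°, λ=104.060263°, h=3414.875 m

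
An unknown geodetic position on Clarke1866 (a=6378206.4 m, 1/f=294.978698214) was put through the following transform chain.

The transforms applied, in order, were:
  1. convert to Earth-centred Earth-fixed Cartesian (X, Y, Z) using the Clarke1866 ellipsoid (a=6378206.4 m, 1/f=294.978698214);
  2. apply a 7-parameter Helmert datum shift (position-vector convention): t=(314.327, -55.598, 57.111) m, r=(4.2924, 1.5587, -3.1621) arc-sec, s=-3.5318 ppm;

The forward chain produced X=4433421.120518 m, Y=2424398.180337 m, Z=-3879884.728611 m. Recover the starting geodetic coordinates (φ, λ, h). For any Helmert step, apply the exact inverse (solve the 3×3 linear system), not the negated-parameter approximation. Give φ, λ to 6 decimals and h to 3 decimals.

start: X=4433421.1205, Y=2424398.1803, Z=-3879884.7286 m
→ Helmert⁻¹: X=4433114.6030, Y=2424449.5592, Z=-3879972.4959
→ geod (Bowring, a=6378206.400): φ=-37.70844100°, λ=28.67404200°, h=447.9340 m

φ=-37.708441°, λ=28.674042°, h=447.934 m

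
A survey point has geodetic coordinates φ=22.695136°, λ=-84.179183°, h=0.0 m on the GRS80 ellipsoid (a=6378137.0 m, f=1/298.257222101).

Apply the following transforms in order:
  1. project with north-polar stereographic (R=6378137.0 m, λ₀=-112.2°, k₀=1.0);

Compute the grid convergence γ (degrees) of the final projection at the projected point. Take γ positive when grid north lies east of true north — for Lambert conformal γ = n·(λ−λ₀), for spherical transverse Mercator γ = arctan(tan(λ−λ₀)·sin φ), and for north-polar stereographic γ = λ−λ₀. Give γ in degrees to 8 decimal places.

28.02081700

start: φ=22.695136°, λ=-84.179183°, h=0.000 m
→ into stereo (λ₀=-112.2°): φ=22.69513600°, λ−λ₀=28.02081700°
convergence γ = 28.02081700°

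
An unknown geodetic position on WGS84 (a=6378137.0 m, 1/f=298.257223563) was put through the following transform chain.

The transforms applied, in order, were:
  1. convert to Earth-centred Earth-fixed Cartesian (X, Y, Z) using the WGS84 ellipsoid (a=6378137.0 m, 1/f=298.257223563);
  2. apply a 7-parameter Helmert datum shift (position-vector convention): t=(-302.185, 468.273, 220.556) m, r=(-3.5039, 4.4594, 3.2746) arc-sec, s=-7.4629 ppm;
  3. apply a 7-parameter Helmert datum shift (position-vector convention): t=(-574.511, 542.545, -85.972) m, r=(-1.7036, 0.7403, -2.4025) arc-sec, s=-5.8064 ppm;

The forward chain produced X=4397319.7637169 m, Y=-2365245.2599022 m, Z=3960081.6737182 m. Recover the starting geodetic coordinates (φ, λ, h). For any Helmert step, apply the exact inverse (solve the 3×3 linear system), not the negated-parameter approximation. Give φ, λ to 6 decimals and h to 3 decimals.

start: X=4397319.7637, Y=-2365245.2599, Z=3960081.6737 m
→ Helmert⁻¹: X=4397933.1532, Y=-2365783.0244, Z=3960186.8850
→ Helmert⁻¹: X=4398144.9782, Y=-2366406.0512, Z=3960050.7699
→ geod (Bowring, a=6378137.000): φ=38.59848400°, λ=-28.28231300°, h=3961.5380 m

φ=38.598484°, λ=-28.282313°, h=3961.538 m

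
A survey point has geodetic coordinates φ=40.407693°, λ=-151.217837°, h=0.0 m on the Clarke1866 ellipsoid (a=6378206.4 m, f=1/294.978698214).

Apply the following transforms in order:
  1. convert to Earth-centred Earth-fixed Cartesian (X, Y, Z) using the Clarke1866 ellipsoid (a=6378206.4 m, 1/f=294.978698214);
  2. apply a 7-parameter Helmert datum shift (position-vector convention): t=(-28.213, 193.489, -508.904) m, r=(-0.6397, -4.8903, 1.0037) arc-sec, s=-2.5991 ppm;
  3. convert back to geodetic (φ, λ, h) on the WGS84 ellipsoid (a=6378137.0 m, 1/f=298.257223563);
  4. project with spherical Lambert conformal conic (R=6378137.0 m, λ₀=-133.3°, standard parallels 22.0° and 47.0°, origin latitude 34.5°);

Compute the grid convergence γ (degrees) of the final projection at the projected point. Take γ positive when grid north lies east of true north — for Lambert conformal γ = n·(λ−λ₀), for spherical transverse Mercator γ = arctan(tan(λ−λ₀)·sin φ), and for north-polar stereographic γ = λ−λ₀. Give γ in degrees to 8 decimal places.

start: φ=40.407693°, λ=-151.217837°, h=0.000 m
→ ECEF (a=6378206.400, f=1/294.978698214): X=-4262747.3040, Y=-2341737.3267, Z=4112361.8789
→ Helmert 7p (PV): X=-4262850.5417, Y=-2341545.7402, Z=4111748.4844
→ geod (Bowring, a=6378137.000): φ=40.40138267°, λ=-151.22040072°, h=-429.2890 m
→ into lcc (λ₀=-133.3°): φ=40.40138267°, λ−λ₀=-17.92040072°
convergence γ = -10.23275542°

-10.23275542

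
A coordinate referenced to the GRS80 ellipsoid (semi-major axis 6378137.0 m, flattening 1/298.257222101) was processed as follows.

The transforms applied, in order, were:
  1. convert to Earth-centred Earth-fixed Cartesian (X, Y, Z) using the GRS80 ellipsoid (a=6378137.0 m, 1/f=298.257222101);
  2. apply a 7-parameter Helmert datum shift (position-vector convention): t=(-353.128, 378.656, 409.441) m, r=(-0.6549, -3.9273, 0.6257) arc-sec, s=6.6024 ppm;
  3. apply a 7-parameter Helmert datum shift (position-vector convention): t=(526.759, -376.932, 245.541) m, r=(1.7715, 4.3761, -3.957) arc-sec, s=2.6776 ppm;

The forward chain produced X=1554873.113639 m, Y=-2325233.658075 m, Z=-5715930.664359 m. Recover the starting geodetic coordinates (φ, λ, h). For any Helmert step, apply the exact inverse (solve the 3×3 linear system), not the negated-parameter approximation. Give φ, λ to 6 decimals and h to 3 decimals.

φ=-64.078856°, λ=-56.231726°, h=3283.921 m

start: X=1554873.1136, Y=-2325233.6581, Z=-5715930.6644 m
→ Helmert⁻¹: X=1554508.0658, Y=-2324869.7719, Z=-5716107.9523
→ Helmert⁻¹: X=1554735.0315, Y=-2325219.6418, Z=-5716516.6358
→ geod (Bowring, a=6378137.000): φ=-64.07885600°, λ=-56.23172600°, h=3283.9210 m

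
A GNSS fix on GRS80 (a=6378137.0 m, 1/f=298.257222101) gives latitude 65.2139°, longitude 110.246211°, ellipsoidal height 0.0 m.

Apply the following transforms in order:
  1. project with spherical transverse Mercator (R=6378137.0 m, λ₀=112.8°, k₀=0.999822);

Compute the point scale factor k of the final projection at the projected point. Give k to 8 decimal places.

start: φ=65.213900°, λ=110.246211°, h=0.000 m
→ into tm (λ₀=112.8°): φ=65.21390000°, λ−λ₀=-2.55378900°
scale k = 0.99999648

0.99999648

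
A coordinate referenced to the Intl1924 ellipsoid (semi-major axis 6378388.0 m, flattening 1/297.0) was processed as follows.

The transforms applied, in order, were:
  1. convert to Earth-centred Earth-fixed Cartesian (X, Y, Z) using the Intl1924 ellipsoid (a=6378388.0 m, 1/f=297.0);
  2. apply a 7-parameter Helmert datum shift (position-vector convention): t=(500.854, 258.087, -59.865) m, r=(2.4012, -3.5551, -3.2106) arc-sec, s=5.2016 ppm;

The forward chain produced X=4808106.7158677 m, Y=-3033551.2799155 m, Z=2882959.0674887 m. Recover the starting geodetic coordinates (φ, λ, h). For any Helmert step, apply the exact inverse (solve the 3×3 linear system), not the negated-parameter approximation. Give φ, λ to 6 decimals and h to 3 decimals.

start: X=4808106.7159, Y=-3033551.2799, Z=2882959.0675 m
→ Helmert⁻¹: X=4807677.7649, Y=-3033685.1913, Z=2882956.3892
→ geod (Bowring, a=6378388.000): φ=27.04731300°, λ=-32.25227100°, h=68.0430 m

φ=27.047313°, λ=-32.252271°, h=68.043 m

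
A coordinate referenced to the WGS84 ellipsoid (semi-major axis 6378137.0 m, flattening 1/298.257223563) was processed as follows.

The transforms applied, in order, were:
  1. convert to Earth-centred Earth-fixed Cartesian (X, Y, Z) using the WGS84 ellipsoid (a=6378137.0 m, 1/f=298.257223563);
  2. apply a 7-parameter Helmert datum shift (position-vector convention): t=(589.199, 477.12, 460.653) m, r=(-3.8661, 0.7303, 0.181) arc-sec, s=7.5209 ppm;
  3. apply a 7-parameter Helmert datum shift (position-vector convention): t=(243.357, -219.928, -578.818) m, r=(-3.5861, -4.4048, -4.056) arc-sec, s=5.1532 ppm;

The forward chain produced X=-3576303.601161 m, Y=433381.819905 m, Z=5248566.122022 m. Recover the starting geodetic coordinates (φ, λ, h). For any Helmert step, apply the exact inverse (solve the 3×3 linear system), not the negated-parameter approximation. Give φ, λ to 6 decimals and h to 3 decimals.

φ=55.710633°, λ=173.100046°, h=2830.141 m

start: X=-3576303.6012, Y=433381.8199, Z=5248566.1220 m
→ Helmert⁻¹: X=-3576424.9536, Y=433437.9244, Z=5249201.8008
→ Helmert⁻¹: X=-3577005.4542, Y=432862.3087, Z=5248697.1214
→ geod (Bowring, a=6378137.000): φ=55.71063300°, λ=173.10004600°, h=2830.1410 m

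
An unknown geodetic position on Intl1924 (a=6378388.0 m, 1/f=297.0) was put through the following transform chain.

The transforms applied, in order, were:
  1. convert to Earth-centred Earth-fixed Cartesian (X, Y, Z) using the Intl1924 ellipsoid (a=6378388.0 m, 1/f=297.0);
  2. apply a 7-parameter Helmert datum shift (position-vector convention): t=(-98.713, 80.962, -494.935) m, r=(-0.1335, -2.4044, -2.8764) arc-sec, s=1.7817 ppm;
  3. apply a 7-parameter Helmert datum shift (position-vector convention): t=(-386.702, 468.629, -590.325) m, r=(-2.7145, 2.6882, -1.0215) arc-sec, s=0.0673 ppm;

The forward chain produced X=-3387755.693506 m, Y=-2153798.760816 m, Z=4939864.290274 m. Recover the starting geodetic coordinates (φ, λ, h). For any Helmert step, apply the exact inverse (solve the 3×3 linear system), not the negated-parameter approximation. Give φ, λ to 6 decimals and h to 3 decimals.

φ=51.096007°, λ=-147.541252°, h=707.479 m

start: X=-3387755.6935, Y=-2153798.7608, Z=4939864.2903 m
→ Helmert⁻¹: X=-3387422.4812, Y=-2154349.0374, Z=4940381.7835
→ Helmert⁻¹: X=-3387230.0930, Y=-2154476.5942, Z=4940906.0054
→ geod (Bowring, a=6378388.000): φ=51.09600700°, λ=-147.54125200°, h=707.4790 m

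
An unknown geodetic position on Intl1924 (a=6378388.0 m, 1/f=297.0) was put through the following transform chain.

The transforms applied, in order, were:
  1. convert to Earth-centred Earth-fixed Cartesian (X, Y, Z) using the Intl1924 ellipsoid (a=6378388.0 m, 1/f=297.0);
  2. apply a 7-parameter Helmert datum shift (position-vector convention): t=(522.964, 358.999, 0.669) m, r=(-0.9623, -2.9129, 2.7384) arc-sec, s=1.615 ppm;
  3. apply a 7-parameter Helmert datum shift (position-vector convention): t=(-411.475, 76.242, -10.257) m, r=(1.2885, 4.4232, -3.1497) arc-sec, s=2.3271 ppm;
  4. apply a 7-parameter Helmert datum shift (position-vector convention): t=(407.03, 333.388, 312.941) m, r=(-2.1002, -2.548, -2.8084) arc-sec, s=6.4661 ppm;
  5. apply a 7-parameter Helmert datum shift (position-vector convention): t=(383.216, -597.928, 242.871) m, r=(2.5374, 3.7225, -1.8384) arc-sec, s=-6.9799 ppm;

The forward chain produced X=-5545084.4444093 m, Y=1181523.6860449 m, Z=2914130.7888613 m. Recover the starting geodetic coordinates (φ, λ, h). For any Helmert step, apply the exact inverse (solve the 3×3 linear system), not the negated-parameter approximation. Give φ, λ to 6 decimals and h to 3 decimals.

start: X=-5545084.4444, Y=1181523.6860, Z=2914130.7889 m
→ Helmert⁻¹: X=-5545569.4893, Y=1182116.2831, Z=2913793.6327
→ Helmert⁻¹: X=-5545920.7565, Y=1181670.0772, Z=2913542.3939
→ Helmert⁻¹: X=-5545576.8949, Y=1181524.6032, Z=2913419.5691
→ Helmert⁻¹: X=-5546034.0750, Y=1181223.7340, Z=2913498.0276
→ geod (Bowring, a=6378388.000): φ=27.35172400°, λ=167.97649900°, h=1243.2100 m

φ=27.351724°, λ=167.976499°, h=1243.210 m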